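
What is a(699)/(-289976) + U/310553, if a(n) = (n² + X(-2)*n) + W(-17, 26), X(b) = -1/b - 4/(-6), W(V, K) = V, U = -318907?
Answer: -488919718311/180105833456 ≈ -2.7146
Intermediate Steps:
X(b) = ⅔ - 1/b (X(b) = -1/b - 4*(-⅙) = -1/b + ⅔ = ⅔ - 1/b)
a(n) = -17 + n² + 7*n/6 (a(n) = (n² + (⅔ - 1/(-2))*n) - 17 = (n² + (⅔ - 1*(-½))*n) - 17 = (n² + (⅔ + ½)*n) - 17 = (n² + 7*n/6) - 17 = -17 + n² + 7*n/6)
a(699)/(-289976) + U/310553 = (-17 + 699² + (7/6)*699)/(-289976) - 318907/310553 = (-17 + 488601 + 1631/2)*(-1/289976) - 318907*1/310553 = (978799/2)*(-1/289976) - 318907/310553 = -978799/579952 - 318907/310553 = -488919718311/180105833456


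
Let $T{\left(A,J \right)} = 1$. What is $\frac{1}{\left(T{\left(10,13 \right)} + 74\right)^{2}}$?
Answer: $\frac{1}{5625} \approx 0.00017778$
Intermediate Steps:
$\frac{1}{\left(T{\left(10,13 \right)} + 74\right)^{2}} = \frac{1}{\left(1 + 74\right)^{2}} = \frac{1}{75^{2}} = \frac{1}{5625}$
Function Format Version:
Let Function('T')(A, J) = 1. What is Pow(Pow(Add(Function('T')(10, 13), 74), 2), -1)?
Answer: Rational(1, 5625) ≈ 0.00017778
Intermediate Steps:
Pow(Pow(Add(Function('T')(10, 13), 74), 2), -1) = Pow(Pow(Add(1, 74), 2), -1) = Pow(Pow(75, 2), -1) = Pow(5625, -1) = Rational(1, 5625)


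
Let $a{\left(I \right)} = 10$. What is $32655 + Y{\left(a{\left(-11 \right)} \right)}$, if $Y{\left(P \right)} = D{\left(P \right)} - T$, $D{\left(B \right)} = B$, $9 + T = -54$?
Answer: $32728$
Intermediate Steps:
$T = -63$ ($T = -9 - 54 = -63$)
$Y{\left(P \right)} = 63 + P$ ($Y{\left(P \right)} = P - -63 = P + 63 = 63 + P$)
$32655 + Y{\left(a{\left(-11 \right)} \right)} = 32655 + \left(63 + 10\right) = 32655 + 73 = 32728$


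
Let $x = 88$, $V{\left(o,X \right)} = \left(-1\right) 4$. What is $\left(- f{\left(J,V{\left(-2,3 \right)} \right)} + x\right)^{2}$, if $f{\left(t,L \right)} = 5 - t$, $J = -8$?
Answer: $5625$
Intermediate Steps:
$V{\left(o,X \right)} = -4$
$\left(- f{\left(J,V{\left(-2,3 \right)} \right)} + x\right)^{2} = \left(- (5 - -8) + 88\right)^{2} = \left(- (5 + 8) + 88\right)^{2} = \left(\left(-1\right) 13 + 88\right)^{2} = \left(-13 + 88\right)^{2} = 75^{2} = 5625$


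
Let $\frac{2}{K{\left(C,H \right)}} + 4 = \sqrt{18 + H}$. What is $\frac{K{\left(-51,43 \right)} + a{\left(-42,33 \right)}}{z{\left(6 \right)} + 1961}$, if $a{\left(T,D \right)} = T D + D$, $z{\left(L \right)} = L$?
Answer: $- \frac{60877}{88515} + \frac{2 \sqrt{61}}{88515} \approx -0.68758$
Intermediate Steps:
$K{\left(C,H \right)} = \frac{2}{-4 + \sqrt{18 + H}}$
$a{\left(T,D \right)} = D + D T$ ($a{\left(T,D \right)} = D T + D = D + D T$)
$\frac{K{\left(-51,43 \right)} + a{\left(-42,33 \right)}}{z{\left(6 \right)} + 1961} = \frac{\frac{2}{-4 + \sqrt{18 + 43}} + 33 \left(1 - 42\right)}{6 + 1961} = \frac{\frac{2}{-4 + \sqrt{61}} + 33 \left(-41\right)}{1967} = \left(\frac{2}{-4 + \sqrt{61}} - 1353\right) \frac{1}{1967} = \left(-1353 + \frac{2}{-4 + \sqrt{61}}\right) \frac{1}{1967} = - \frac{1353}{1967} + \frac{2}{1967 \left(-4 + \sqrt{61}\right)}$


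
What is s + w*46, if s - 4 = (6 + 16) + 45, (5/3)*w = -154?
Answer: -20897/5 ≈ -4179.4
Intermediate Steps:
w = -462/5 (w = (⅗)*(-154) = -462/5 ≈ -92.400)
s = 71 (s = 4 + ((6 + 16) + 45) = 4 + (22 + 45) = 4 + 67 = 71)
s + w*46 = 71 - 462/5*46 = 71 - 21252/5 = -20897/5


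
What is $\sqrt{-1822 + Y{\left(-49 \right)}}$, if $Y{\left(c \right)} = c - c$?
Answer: $i \sqrt{1822} \approx 42.685 i$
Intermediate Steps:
$Y{\left(c \right)} = 0$
$\sqrt{-1822 + Y{\left(-49 \right)}} = \sqrt{-1822 + 0} = \sqrt{-1822} = i \sqrt{1822}$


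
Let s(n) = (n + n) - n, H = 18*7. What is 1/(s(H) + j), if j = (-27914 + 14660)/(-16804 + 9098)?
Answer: 3853/492105 ≈ 0.0078296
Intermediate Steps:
H = 126
j = 6627/3853 (j = -13254/(-7706) = -13254*(-1/7706) = 6627/3853 ≈ 1.7200)
s(n) = n (s(n) = 2*n - n = n)
1/(s(H) + j) = 1/(126 + 6627/3853) = 1/(492105/3853) = 3853/492105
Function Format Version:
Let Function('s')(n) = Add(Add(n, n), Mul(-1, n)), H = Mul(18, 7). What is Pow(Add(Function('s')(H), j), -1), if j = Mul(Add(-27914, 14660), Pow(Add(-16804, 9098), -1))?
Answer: Rational(3853, 492105) ≈ 0.0078296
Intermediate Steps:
H = 126
j = Rational(6627, 3853) (j = Mul(-13254, Pow(-7706, -1)) = Mul(-13254, Rational(-1, 7706)) = Rational(6627, 3853) ≈ 1.7200)
Function('s')(n) = n (Function('s')(n) = Add(Mul(2, n), Mul(-1, n)) = n)
Pow(Add(Function('s')(H), j), -1) = Pow(Add(126, Rational(6627, 3853)), -1) = Pow(Rational(492105, 3853), -1) = Rational(3853, 492105)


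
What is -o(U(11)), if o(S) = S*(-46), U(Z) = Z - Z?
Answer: 0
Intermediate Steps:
U(Z) = 0
o(S) = -46*S
-o(U(11)) = -(-46)*0 = -1*0 = 0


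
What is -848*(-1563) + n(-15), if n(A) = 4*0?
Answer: 1325424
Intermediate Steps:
n(A) = 0
-848*(-1563) + n(-15) = -848*(-1563) + 0 = 1325424 + 0 = 1325424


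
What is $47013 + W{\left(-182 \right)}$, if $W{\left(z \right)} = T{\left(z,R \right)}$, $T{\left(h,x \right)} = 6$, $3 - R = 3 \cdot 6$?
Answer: $47019$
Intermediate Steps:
$R = -15$ ($R = 3 - 3 \cdot 6 = 3 - 18 = -15$)
$W{\left(z \right)} = 6$
$47013 + W{\left(-182 \right)} = 47013 + 6 = 47019$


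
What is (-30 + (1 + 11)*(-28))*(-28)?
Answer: 10248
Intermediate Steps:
(-30 + (1 + 11)*(-28))*(-28) = (-30 + 12*(-28))*(-28) = (-30 - 336)*(-28) = -366*(-28) = 10248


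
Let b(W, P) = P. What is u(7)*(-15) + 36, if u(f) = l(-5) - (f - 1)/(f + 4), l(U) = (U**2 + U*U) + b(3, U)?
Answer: -6939/11 ≈ -630.82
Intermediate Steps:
l(U) = U + 2*U**2 (l(U) = (U**2 + U*U) + U = (U**2 + U**2) + U = 2*U**2 + U = U + 2*U**2)
u(f) = 45 - (-1 + f)/(4 + f) (u(f) = -5*(1 + 2*(-5)) - (f - 1)/(f + 4) = -5*(1 - 10) - (-1 + f)/(4 + f) = -5*(-9) - (-1 + f)/(4 + f) = 45 - (-1 + f)/(4 + f))
u(7)*(-15) + 36 = ((181 + 44*7)/(4 + 7))*(-15) + 36 = ((181 + 308)/11)*(-15) + 36 = ((1/11)*489)*(-15) + 36 = (489/11)*(-15) + 36 = -7335/11 + 36 = -6939/11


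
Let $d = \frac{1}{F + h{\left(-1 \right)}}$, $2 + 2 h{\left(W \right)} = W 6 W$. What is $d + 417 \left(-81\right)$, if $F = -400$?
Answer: $- \frac{13443247}{398} \approx -33777.0$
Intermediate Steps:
$h{\left(W \right)} = -1 + 3 W^{2}$ ($h{\left(W \right)} = -1 + \frac{W 6 W}{2} = -1 + \frac{6 W W}{2} = -1 + \frac{6 W^{2}}{2} = -1 + 3 W^{2}$)
$d = - \frac{1}{398}$ ($d = \frac{1}{-400 - \left(1 - 3 \left(-1\right)^{2}\right)} = \frac{1}{-400 + \left(-1 + 3 \cdot 1\right)} = \frac{1}{-400 + \left(-1 + 3\right)} = \frac{1}{-400 + 2} = \frac{1}{-398} = - \frac{1}{398} \approx -0.0025126$)
$d + 417 \left(-81\right) = - \frac{1}{398} + 417 \left(-81\right) = - \frac{1}{398} - 33777 = - \frac{13443247}{398}$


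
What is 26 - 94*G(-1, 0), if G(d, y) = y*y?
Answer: 26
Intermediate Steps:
G(d, y) = y²
26 - 94*G(-1, 0) = 26 - 94*0² = 26 - 94*0 = 26 + 0 = 26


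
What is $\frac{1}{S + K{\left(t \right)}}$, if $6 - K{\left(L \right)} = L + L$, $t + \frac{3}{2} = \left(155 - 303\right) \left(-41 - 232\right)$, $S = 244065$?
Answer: $\frac{1}{163266} \approx 6.125 \cdot 10^{-6}$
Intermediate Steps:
$t = \frac{80805}{2}$ ($t = - \frac{3}{2} + \left(155 - 303\right) \left(-41 - 232\right) = - \frac{3}{2} - -40404 = - \frac{3}{2} + 40404 = \frac{80805}{2} \approx 40403.0$)
$K{\left(L \right)} = 6 - 2 L$ ($K{\left(L \right)} = 6 - \left(L + L\right) = 6 - 2 L$)
$\frac{1}{S + K{\left(t \right)}} = \frac{1}{244065 + \left(6 - 80805\right)} = \frac{1}{244065 - 80799} = \frac{1}{163266}$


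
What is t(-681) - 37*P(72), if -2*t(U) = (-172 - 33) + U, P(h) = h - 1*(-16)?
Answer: -2813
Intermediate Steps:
P(h) = 16 + h (P(h) = h + 16 = 16 + h)
t(U) = 205/2 - U/2 (t(U) = -((-172 - 33) + U)/2 = -(-205 + U)/2 = 205/2 - U/2)
t(-681) - 37*P(72) = (205/2 - ½*(-681)) - 37*(16 + 72) = (205/2 + 681/2) - 37*88 = 443 - 1*3256 = 443 - 3256 = -2813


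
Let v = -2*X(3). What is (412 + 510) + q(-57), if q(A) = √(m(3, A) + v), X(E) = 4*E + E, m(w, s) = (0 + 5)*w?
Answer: 922 + I*√15 ≈ 922.0 + 3.873*I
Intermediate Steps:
m(w, s) = 5*w
X(E) = 5*E
v = -30 (v = -10*3 = -2*15 = -30)
q(A) = I*√15 (q(A) = √(5*3 - 30) = √(15 - 30) = √(-15) = I*√15)
(412 + 510) + q(-57) = (412 + 510) + I*√15 = 922 + I*√15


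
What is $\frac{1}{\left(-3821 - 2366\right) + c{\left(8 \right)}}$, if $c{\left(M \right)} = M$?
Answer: $- \frac{1}{6179} \approx -0.00016184$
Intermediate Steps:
$\frac{1}{\left(-3821 - 2366\right) + c{\left(8 \right)}} = \frac{1}{\left(-3821 - 2366\right) + 8} = \frac{1}{-6187 + 8} = \frac{1}{-6179} = - \frac{1}{6179}$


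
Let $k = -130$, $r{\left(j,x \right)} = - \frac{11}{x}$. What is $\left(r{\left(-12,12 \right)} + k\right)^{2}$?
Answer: $\frac{2468041}{144} \approx 17139.0$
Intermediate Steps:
$\left(r{\left(-12,12 \right)} + k\right)^{2} = \left(- \frac{11}{12} - 130\right)^{2} = \left(- \frac{1571}{12}\right)^{2} = \frac{2468041}{144}$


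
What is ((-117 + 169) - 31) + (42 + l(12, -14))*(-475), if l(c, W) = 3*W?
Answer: 21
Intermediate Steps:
((-117 + 169) - 31) + (42 + l(12, -14))*(-475) = ((-117 + 169) - 31) + (42 + 3*(-14))*(-475) = (52 - 31) + (42 - 42)*(-475) = 21 + 0*(-475) = 21 + 0 = 21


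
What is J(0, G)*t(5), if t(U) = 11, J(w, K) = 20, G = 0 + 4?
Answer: 220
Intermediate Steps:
G = 4
J(0, G)*t(5) = 20*11 = 220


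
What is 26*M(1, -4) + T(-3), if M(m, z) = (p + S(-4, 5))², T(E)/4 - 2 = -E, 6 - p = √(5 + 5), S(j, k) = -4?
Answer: 384 - 104*√10 ≈ 55.123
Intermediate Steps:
p = 6 - √10 (p = 6 - √(5 + 5) = 6 - √10 ≈ 2.8377)
T(E) = 8 - 4*E (T(E) = 8 + 4*(-E) = 8 - 4*E)
M(m, z) = (2 - √10)² (M(m, z) = ((6 - √10) - 4)² = (2 - √10)²)
26*M(1, -4) + T(-3) = 26*(2 - √10)² + (8 - 4*(-3)) = 26*(2 - √10)² + (8 + 12) = 26*(2 - √10)² + 20 = 20 + 26*(2 - √10)²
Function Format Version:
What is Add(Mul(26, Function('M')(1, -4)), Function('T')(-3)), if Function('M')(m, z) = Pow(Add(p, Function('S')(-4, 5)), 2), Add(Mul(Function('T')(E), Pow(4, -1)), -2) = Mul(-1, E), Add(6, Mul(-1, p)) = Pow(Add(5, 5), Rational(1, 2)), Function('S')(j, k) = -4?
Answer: Add(384, Mul(-104, Pow(10, Rational(1, 2)))) ≈ 55.123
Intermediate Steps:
p = Add(6, Mul(-1, Pow(10, Rational(1, 2)))) (p = Add(6, Mul(-1, Pow(Add(5, 5), Rational(1, 2)))) = Add(6, Mul(-1, Pow(10, Rational(1, 2)))) ≈ 2.8377)
Function('T')(E) = Add(8, Mul(-4, E)) (Function('T')(E) = Add(8, Mul(4, Mul(-1, E))) = Add(8, Mul(-4, E)))
Function('M')(m, z) = Pow(Add(2, Mul(-1, Pow(10, Rational(1, 2)))), 2) (Function('M')(m, z) = Pow(Add(Add(6, Mul(-1, Pow(10, Rational(1, 2)))), -4), 2) = Pow(Add(2, Mul(-1, Pow(10, Rational(1, 2)))), 2))
Add(Mul(26, Function('M')(1, -4)), Function('T')(-3)) = Add(Mul(26, Pow(Add(2, Mul(-1, Pow(10, Rational(1, 2)))), 2)), Add(8, Mul(-4, -3))) = Add(Mul(26, Pow(Add(2, Mul(-1, Pow(10, Rational(1, 2)))), 2)), Add(8, 12)) = Add(Mul(26, Pow(Add(2, Mul(-1, Pow(10, Rational(1, 2)))), 2)), 20) = Add(20, Mul(26, Pow(Add(2, Mul(-1, Pow(10, Rational(1, 2)))), 2)))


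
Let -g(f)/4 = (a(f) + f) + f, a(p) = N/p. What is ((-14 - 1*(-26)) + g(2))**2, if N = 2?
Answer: 64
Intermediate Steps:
a(p) = 2/p
g(f) = -8*f - 8/f (g(f) = -4*((2/f + f) + f) = -4*((f + 2/f) + f) = -4*(2*f + 2/f) = -8*f - 8/f)
((-14 - 1*(-26)) + g(2))**2 = ((-14 - 1*(-26)) + (-8*2 - 8/2))**2 = ((-14 + 26) + (-16 - 8*1/2))**2 = (12 + (-16 - 4))**2 = (12 - 20)**2 = (-8)**2 = 64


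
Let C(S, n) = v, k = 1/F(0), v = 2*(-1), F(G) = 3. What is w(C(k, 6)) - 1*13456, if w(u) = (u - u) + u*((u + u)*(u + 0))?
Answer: -13472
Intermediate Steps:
v = -2
k = ⅓ (k = 1/3 = ⅓ ≈ 0.33333)
C(S, n) = -2
w(u) = 2*u³ (w(u) = 0 + u*((2*u)*u) = 0 + u*(2*u²) = 0 + 2*u³ = 2*u³)
w(C(k, 6)) - 1*13456 = 2*(-2)³ - 1*13456 = 2*(-8) - 13456 = -16 - 13456 = -13472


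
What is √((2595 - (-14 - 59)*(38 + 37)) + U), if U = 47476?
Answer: √55546 ≈ 235.68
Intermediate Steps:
√((2595 - (-14 - 59)*(38 + 37)) + U) = √((2595 - (-14 - 59)*(38 + 37)) + 47476) = √((2595 - (-73)*75) + 47476) = √((2595 - 1*(-5475)) + 47476) = √((2595 + 5475) + 47476) = √(8070 + 47476) = √55546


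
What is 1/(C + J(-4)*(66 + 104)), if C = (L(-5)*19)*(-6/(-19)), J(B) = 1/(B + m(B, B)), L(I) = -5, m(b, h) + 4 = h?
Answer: -6/265 ≈ -0.022642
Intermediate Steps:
m(b, h) = -4 + h
J(B) = 1/(-4 + 2*B) (J(B) = 1/(B + (-4 + B)) = 1/(-4 + 2*B))
C = -30 (C = (-5*19)*(-6/(-19)) = -(-570)*(-1)/19 = -95*6/19 = -30)
1/(C + J(-4)*(66 + 104)) = 1/(-30 + (1/(2*(-2 - 4)))*(66 + 104)) = 1/(-30 + ((1/2)/(-6))*170) = 1/(-30 + ((1/2)*(-1/6))*170) = 1/(-30 - 1/12*170) = 1/(-30 - 85/6) = 1/(-265/6) = -6/265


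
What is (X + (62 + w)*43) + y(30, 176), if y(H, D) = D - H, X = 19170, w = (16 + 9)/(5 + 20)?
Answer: 22025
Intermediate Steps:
w = 1 (w = 25/25 = 25*(1/25) = 1)
(X + (62 + w)*43) + y(30, 176) = (19170 + (62 + 1)*43) + (176 - 1*30) = (19170 + 63*43) + (176 - 30) = (19170 + 2709) + 146 = 21879 + 146 = 22025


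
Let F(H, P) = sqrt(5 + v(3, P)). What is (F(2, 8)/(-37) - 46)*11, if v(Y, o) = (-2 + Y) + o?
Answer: -506 - 11*sqrt(14)/37 ≈ -507.11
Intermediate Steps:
v(Y, o) = -2 + Y + o
F(H, P) = sqrt(6 + P) (F(H, P) = sqrt(5 + (-2 + 3 + P)) = sqrt(5 + (1 + P)) = sqrt(6 + P))
(F(2, 8)/(-37) - 46)*11 = (sqrt(6 + 8)/(-37) - 46)*11 = (sqrt(14)*(-1/37) - 46)*11 = (-sqrt(14)/37 - 46)*11 = (-46 - sqrt(14)/37)*11 = -506 - 11*sqrt(14)/37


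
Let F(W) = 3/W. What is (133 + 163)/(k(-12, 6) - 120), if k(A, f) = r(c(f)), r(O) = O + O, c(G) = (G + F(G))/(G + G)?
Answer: -3552/1427 ≈ -2.4891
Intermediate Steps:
c(G) = (G + 3/G)/(2*G) (c(G) = (G + 3/G)/(G + G) = (G + 3/G)/((2*G)) = (G + 3/G)*(1/(2*G)) = (G + 3/G)/(2*G))
r(O) = 2*O
k(A, f) = (3 + f²)/f² (k(A, f) = 2*((3 + f²)/(2*f²)) = (3 + f²)/f²)
(133 + 163)/(k(-12, 6) - 120) = (133 + 163)/((1 + 3/6²) - 120) = 296/((1 + 3*(1/36)) - 120) = 296/((1 + 1/12) - 120) = 296/(13/12 - 120) = 296/(-1427/12) = 296*(-12/1427) = -3552/1427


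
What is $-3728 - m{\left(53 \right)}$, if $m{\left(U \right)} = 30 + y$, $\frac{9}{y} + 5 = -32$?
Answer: $- \frac{139037}{37} \approx -3757.8$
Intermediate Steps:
$y = - \frac{9}{37}$ ($y = \frac{9}{-5 - 32} = \frac{9}{-37} = 9 \left(- \frac{1}{37}\right) = - \frac{9}{37} \approx -0.24324$)
$m{\left(U \right)} = \frac{1101}{37}$ ($m{\left(U \right)} = 30 - \frac{9}{37} = \frac{1101}{37}$)
$-3728 - m{\left(53 \right)} = -3728 - \frac{1101}{37} = - \frac{139037}{37}$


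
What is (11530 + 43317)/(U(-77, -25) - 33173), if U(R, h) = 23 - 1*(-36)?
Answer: -54847/33114 ≈ -1.6563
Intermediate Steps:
U(R, h) = 59 (U(R, h) = 23 + 36 = 59)
(11530 + 43317)/(U(-77, -25) - 33173) = (11530 + 43317)/(59 - 33173) = 54847/(-33114) = 54847*(-1/33114) = -54847/33114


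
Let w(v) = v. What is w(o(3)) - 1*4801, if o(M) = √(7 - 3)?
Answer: -4799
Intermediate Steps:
o(M) = 2 (o(M) = √4 = 2)
w(o(3)) - 1*4801 = 2 - 1*4801 = 2 - 4801 = -4799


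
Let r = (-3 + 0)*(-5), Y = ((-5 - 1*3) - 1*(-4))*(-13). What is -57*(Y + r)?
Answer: -3819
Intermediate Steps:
Y = 52 (Y = ((-5 - 3) + 4)*(-13) = (-8 + 4)*(-13) = -4*(-13) = 52)
r = 15 (r = -3*(-5) = 15)
-57*(Y + r) = -57*(52 + 15) = -57*67 = -3819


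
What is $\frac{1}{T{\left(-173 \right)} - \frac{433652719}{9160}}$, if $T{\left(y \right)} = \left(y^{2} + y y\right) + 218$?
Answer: $\frac{9160}{116643441} \approx 7.853 \cdot 10^{-5}$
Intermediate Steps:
$T{\left(y \right)} = 218 + 2 y^{2}$ ($T{\left(y \right)} = \left(y^{2} + y^{2}\right) + 218 = 2 y^{2} + 218 = 218 + 2 y^{2}$)
$\frac{1}{T{\left(-173 \right)} - \frac{433652719}{9160}} = \frac{1}{\left(218 + 2 \left(-173\right)^{2}\right) - \frac{433652719}{9160}} = \frac{1}{\left(218 + 2 \cdot 29929\right) - \frac{433652719}{9160}} = \frac{1}{\left(218 + 59858\right) + \left(-47342 + \frac{1}{9160}\right)} = \frac{1}{60076 - \frac{433652719}{9160}} = \frac{1}{\frac{116643441}{9160}} = \frac{9160}{116643441}$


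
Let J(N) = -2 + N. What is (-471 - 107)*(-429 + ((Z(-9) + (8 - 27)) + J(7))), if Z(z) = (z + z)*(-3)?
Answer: 224842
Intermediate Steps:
Z(z) = -6*z (Z(z) = (2*z)*(-3) = -6*z)
(-471 - 107)*(-429 + ((Z(-9) + (8 - 27)) + J(7))) = (-471 - 107)*(-429 + ((-6*(-9) + (8 - 27)) + (-2 + 7))) = -578*(-429 + ((54 - 19) + 5)) = -578*(-429 + (35 + 5)) = -578*(-429 + 40) = -578*(-389) = 224842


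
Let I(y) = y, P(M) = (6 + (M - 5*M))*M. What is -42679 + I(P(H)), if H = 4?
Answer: -42719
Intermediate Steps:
P(M) = M*(6 - 4*M) (P(M) = (6 - 4*M)*M = M*(6 - 4*M))
-42679 + I(P(H)) = -42679 + 2*4*(3 - 2*4) = -42679 + 2*4*(3 - 8) = -42679 + 2*4*(-5) = -42679 - 40 = -42719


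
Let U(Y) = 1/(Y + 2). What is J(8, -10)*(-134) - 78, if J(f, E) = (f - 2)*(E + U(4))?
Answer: 7828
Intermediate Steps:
U(Y) = 1/(2 + Y)
J(f, E) = (-2 + f)*(1/6 + E) (J(f, E) = (f - 2)*(E + 1/(2 + 4)) = (-2 + f)*(E + 1/6) = (-2 + f)*(1/6 + E))
J(8, -10)*(-134) - 78 = (-1/3 - 2*(-10) + (1/6)*8 - 10*8)*(-134) - 78 = (-1/3 + 20 + 4/3 - 80)*(-134) - 78 = -59*(-134) - 78 = 7906 - 78 = 7828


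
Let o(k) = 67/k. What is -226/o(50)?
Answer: -11300/67 ≈ -168.66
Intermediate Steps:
-226/o(50) = -226/(67/50) = -226/(67*(1/50)) = -226/67/50 = -226*50/67 = -11300/67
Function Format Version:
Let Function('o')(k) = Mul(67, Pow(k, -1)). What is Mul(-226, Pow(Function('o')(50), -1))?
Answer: Rational(-11300, 67) ≈ -168.66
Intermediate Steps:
Mul(-226, Pow(Function('o')(50), -1)) = Mul(-226, Pow(Mul(67, Pow(50, -1)), -1)) = Mul(-226, Pow(Mul(67, Rational(1, 50)), -1)) = Mul(-226, Pow(Rational(67, 50), -1)) = Mul(-226, Rational(50, 67)) = Rational(-11300, 67)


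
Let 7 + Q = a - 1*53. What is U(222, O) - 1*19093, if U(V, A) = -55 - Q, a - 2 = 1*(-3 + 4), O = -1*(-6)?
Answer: -19091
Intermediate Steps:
O = 6
a = 3 (a = 2 + 1*(-3 + 4) = 2 + 1*1 = 2 + 1 = 3)
Q = -57 (Q = -7 + (3 - 1*53) = -7 + (3 - 53) = -7 - 50 = -57)
U(V, A) = 2 (U(V, A) = -55 - 1*(-57) = -55 + 57 = 2)
U(222, O) - 1*19093 = 2 - 1*19093 = 2 - 19093 = -19091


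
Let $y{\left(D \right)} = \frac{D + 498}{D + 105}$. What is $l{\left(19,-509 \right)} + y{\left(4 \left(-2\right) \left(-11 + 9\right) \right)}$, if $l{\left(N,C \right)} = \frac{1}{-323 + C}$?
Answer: $\frac{427527}{100672} \approx 4.2467$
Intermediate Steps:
$y{\left(D \right)} = \frac{498 + D}{105 + D}$
$l{\left(19,-509 \right)} + y{\left(4 \left(-2\right) \left(-11 + 9\right) \right)} = \frac{1}{-323 - 509} + \frac{498 + 4 \left(-2\right) \left(-11 + 9\right)}{105 + 4 \left(-2\right) \left(-11 + 9\right)} = \frac{1}{-832} + \frac{498 - -16}{105 - -16} = - \frac{1}{832} + \frac{498 + 16}{105 + 16} = - \frac{1}{832} + \frac{1}{121} \cdot 514 = - \frac{1}{832} + \frac{514}{121} = \frac{427527}{100672}$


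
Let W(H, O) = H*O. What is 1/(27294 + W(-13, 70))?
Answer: 1/26384 ≈ 3.7902e-5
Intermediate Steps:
1/(27294 + W(-13, 70)) = 1/(27294 - 13*70) = 1/(27294 - 910) = 1/26384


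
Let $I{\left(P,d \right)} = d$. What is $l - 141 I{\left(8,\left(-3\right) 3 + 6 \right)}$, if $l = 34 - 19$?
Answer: $438$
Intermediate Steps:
$l = 15$ ($l = 34 - 19 = 15$)
$l - 141 I{\left(8,\left(-3\right) 3 + 6 \right)} = 15 - 141 \left(\left(-3\right) 3 + 6\right) = 15 - 141 \left(-9 + 6\right) = 15 - -423 = 15 + 423 = 438$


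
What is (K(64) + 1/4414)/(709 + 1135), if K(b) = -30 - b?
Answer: -414915/8139416 ≈ -0.050976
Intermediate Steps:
(K(64) + 1/4414)/(709 + 1135) = ((-30 - 1*64) + 1/4414)/(709 + 1135) = ((-30 - 64) + 1/4414)/1844 = (-94 + 1/4414)*(1/1844) = -414915/4414*1/1844 = -414915/8139416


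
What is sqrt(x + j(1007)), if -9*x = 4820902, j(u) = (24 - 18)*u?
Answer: 14*I*sqrt(24319)/3 ≈ 727.75*I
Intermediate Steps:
j(u) = 6*u
x = -4820902/9 (x = -1/9*4820902 = -4820902/9 ≈ -5.3566e+5)
sqrt(x + j(1007)) = sqrt(-4820902/9 + 6*1007) = sqrt(-4820902/9 + 6042) = sqrt(-4766524/9) = 14*I*sqrt(24319)/3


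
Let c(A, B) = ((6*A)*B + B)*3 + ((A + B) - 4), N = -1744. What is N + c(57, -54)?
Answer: -57311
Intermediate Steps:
c(A, B) = -4 + A + 4*B + 18*A*B (c(A, B) = (6*A*B + B)*3 + (-4 + A + B) = (B + 6*A*B)*3 + (-4 + A + B) = (3*B + 18*A*B) + (-4 + A + B) = -4 + A + 4*B + 18*A*B)
N + c(57, -54) = -1744 + (-4 + 57 + 4*(-54) + 18*57*(-54)) = -1744 + (-4 + 57 - 216 - 55404) = -1744 - 55567 = -57311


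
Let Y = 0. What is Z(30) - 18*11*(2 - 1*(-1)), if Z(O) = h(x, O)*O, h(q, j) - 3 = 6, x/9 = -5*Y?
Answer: -324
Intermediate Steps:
x = 0 (x = 9*(-5*0) = 9*0 = 0)
h(q, j) = 9 (h(q, j) = 3 + 6 = 9)
Z(O) = 9*O
Z(30) - 18*11*(2 - 1*(-1)) = 9*30 - 18*11*(2 - 1*(-1)) = 270 - 198*(2 + 1) = 270 - 198*3 = 270 - 1*594 = 270 - 594 = -324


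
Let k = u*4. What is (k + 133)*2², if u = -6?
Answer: 436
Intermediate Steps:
k = -24 (k = -6*4 = -24)
(k + 133)*2² = (-24 + 133)*2² = 109*4 = 436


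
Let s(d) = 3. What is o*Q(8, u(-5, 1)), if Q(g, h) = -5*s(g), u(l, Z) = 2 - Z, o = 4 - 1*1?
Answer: -45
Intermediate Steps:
o = 3 (o = 4 - 1 = 3)
Q(g, h) = -15 (Q(g, h) = -5*3 = -15)
o*Q(8, u(-5, 1)) = 3*(-15) = -45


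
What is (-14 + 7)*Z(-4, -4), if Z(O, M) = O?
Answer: 28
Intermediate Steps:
(-14 + 7)*Z(-4, -4) = (-14 + 7)*(-4) = -7*(-4) = 28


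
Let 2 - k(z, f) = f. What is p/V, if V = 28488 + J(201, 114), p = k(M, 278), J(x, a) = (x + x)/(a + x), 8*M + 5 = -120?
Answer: -14490/1495687 ≈ -0.0096879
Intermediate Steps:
M = -125/8 (M = -5/8 + (⅛)*(-120) = -5/8 - 15 = -125/8 ≈ -15.625)
J(x, a) = 2*x/(a + x) (J(x, a) = (2*x)/(a + x) = 2*x/(a + x))
k(z, f) = 2 - f
p = -276 (p = 2 - 1*278 = 2 - 278 = -276)
V = 2991374/105 (V = 28488 + 2*201/(114 + 201) = 28488 + 2*201/315 = 28488 + 2*201*(1/315) = 28488 + 134/105 = 2991374/105 ≈ 28489.)
p/V = -276/2991374/105 = -276*105/2991374 = -14490/1495687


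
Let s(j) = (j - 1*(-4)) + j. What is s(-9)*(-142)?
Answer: 1988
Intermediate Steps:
s(j) = 4 + 2*j (s(j) = (j + 4) + j = (4 + j) + j = 4 + 2*j)
s(-9)*(-142) = (4 + 2*(-9))*(-142) = (4 - 18)*(-142) = -14*(-142) = 1988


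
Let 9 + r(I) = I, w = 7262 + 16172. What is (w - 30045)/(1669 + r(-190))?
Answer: -6611/1470 ≈ -4.4973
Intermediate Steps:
w = 23434
r(I) = -9 + I
(w - 30045)/(1669 + r(-190)) = (23434 - 30045)/(1669 + (-9 - 190)) = -6611/(1669 - 199) = -6611/1470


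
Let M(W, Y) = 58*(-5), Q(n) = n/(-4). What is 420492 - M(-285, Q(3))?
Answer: 420782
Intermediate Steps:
Q(n) = -n/4 (Q(n) = n*(-¼) = -n/4)
M(W, Y) = -290
420492 - M(-285, Q(3)) = 420492 - 1*(-290) = 420492 + 290 = 420782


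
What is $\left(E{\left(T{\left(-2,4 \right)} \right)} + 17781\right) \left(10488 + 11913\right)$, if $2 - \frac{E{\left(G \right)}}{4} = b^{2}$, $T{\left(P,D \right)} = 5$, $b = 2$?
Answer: $398132973$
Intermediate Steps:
$E{\left(G \right)} = -8$ ($E{\left(G \right)} = 8 - 4 \cdot 2^{2} = 8 - 16 = -8$)
$\left(E{\left(T{\left(-2,4 \right)} \right)} + 17781\right) \left(10488 + 11913\right) = \left(-8 + 17781\right) \left(10488 + 11913\right) = 17773 \cdot 22401 = 398132973$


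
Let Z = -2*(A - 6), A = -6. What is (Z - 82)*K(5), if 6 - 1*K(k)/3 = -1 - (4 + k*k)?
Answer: -6264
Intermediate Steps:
Z = 24 (Z = -2*(-6 - 6) = -2*(-12) = 24)
K(k) = 33 + 3*k² (K(k) = 18 - 3*(-1 - (4 + k*k)) = 18 - 3*(-1 - (4 + k²)) = 18 - 3*(-1 + (-4 - k²)) = 18 - 3*(-5 - k²) = 18 + (15 + 3*k²) = 33 + 3*k²)
(Z - 82)*K(5) = (24 - 82)*(33 + 3*5²) = -58*(33 + 3*25) = -58*(33 + 75) = -58*108 = -6264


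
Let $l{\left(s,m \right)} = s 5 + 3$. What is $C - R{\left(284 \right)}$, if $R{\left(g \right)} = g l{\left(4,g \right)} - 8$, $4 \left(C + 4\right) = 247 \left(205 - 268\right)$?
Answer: $- \frac{41673}{4} \approx -10418.0$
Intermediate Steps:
$l{\left(s,m \right)} = 3 + 5 s$ ($l{\left(s,m \right)} = 5 s + 3 = 3 + 5 s$)
$C = - \frac{15577}{4}$ ($C = -4 + \frac{247 \left(205 - 268\right)}{4} = -4 + \frac{247 \left(-63\right)}{4} = -4 + \frac{1}{4} \left(-15561\right) = -4 - \frac{15561}{4} = - \frac{15577}{4} \approx -3894.3$)
$R{\left(g \right)} = -8 + 23 g$ ($R{\left(g \right)} = g \left(3 + 5 \cdot 4\right) - 8 = g \left(3 + 20\right) - 8 = g 23 - 8 = 23 g - 8 = -8 + 23 g$)
$C - R{\left(284 \right)} = - \frac{15577}{4} - \left(-8 + 23 \cdot 284\right) = - \frac{15577}{4} - \left(-8 + 6532\right) = - \frac{15577}{4} - 6524 = - \frac{41673}{4}$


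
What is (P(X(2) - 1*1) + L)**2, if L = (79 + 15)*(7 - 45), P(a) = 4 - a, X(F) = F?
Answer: 12737761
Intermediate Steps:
L = -3572 (L = 94*(-38) = -3572)
(P(X(2) - 1*1) + L)**2 = ((4 - (2 - 1*1)) - 3572)**2 = ((4 - (2 - 1)) - 3572)**2 = ((4 - 1*1) - 3572)**2 = ((4 - 1) - 3572)**2 = (3 - 3572)**2 = (-3569)**2 = 12737761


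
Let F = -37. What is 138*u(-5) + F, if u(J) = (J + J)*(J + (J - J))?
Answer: 6863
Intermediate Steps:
u(J) = 2*J² (u(J) = (2*J)*(J + 0) = (2*J)*J = 2*J²)
138*u(-5) + F = 138*(2*(-5)²) - 37 = 138*(2*25) - 37 = 138*50 - 37 = 6900 - 37 = 6863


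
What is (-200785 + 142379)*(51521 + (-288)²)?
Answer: -7853562790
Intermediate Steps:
(-200785 + 142379)*(51521 + (-288)²) = -58406*(51521 + 82944) = -58406*134465 = -7853562790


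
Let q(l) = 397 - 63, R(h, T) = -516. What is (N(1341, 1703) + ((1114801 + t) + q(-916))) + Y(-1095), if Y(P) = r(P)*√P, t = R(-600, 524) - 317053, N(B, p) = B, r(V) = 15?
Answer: 798907 + 15*I*√1095 ≈ 7.9891e+5 + 496.36*I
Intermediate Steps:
q(l) = 334
t = -317569 (t = -516 - 317053 = -317569)
Y(P) = 15*√P
(N(1341, 1703) + ((1114801 + t) + q(-916))) + Y(-1095) = (1341 + ((1114801 - 317569) + 334)) + 15*√(-1095) = (1341 + (797232 + 334)) + 15*(I*√1095) = (1341 + 797566) + 15*I*√1095 = 798907 + 15*I*√1095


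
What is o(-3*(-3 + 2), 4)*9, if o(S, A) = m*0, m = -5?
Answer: 0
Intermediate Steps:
o(S, A) = 0 (o(S, A) = -5*0 = 0)
o(-3*(-3 + 2), 4)*9 = 0*9 = 0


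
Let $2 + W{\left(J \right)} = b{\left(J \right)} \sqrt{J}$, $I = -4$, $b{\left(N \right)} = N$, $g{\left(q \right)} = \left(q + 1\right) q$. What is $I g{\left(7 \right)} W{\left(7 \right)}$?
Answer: $448 - 1568 \sqrt{7} \approx -3700.5$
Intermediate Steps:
$g{\left(q \right)} = q \left(1 + q\right)$ ($g{\left(q \right)} = \left(1 + q\right) q = q \left(1 + q\right)$)
$W{\left(J \right)} = -2 + J^{\frac{3}{2}}$ ($W{\left(J \right)} = -2 + J \sqrt{J} = -2 + J^{\frac{3}{2}}$)
$I g{\left(7 \right)} W{\left(7 \right)} = - 4 \cdot 7 \left(1 + 7\right) \left(-2 + 7^{\frac{3}{2}}\right) = - 4 \cdot 7 \cdot 8 \left(-2 + 7 \sqrt{7}\right) = \left(-4\right) 56 \left(-2 + 7 \sqrt{7}\right) = - 224 \left(-2 + 7 \sqrt{7}\right) = 448 - 1568 \sqrt{7}$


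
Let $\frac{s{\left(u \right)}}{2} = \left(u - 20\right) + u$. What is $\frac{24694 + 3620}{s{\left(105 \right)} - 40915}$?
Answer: $- \frac{234}{335} \approx -0.69851$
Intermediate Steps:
$s{\left(u \right)} = -40 + 4 u$ ($s{\left(u \right)} = 2 \left(\left(u - 20\right) + u\right) = 2 \left(\left(-20 + u\right) + u\right) = 2 \left(-20 + 2 u\right) = -40 + 4 u$)
$\frac{24694 + 3620}{s{\left(105 \right)} - 40915} = \frac{24694 + 3620}{\left(-40 + 4 \cdot 105\right) - 40915} = \frac{28314}{\left(-40 + 420\right) - 40915} = \frac{28314}{380 - 40915} = \frac{28314}{-40535} = 28314 \left(- \frac{1}{40535}\right) = - \frac{234}{335}$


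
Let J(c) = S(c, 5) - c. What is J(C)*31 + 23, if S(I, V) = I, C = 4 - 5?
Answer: 23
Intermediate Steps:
C = -1
J(c) = 0 (J(c) = c - c = 0)
J(C)*31 + 23 = 0*31 + 23 = 0 + 23 = 23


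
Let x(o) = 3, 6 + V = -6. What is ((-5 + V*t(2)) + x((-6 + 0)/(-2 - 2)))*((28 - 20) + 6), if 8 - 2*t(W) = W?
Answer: -532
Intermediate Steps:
V = -12 (V = -6 - 6 = -12)
t(W) = 4 - W/2
((-5 + V*t(2)) + x((-6 + 0)/(-2 - 2)))*((28 - 20) + 6) = ((-5 - 12*(4 - 1/2*2)) + 3)*((28 - 20) + 6) = ((-5 - 12*(4 - 1)) + 3)*(8 + 6) = ((-5 - 12*3) + 3)*14 = ((-5 - 36) + 3)*14 = (-41 + 3)*14 = -38*14 = -532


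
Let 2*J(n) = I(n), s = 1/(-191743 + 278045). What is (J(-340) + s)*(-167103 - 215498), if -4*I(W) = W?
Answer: -701658860718/43151 ≈ -1.6261e+7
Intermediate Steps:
I(W) = -W/4
s = 1/86302 ≈ 1.1587e-5
J(n) = -n/8 (J(n) = (-n/4)/2 = -n/8)
(J(-340) + s)*(-167103 - 215498) = (-⅛*(-340) + 1/86302)*(-167103 - 215498) = (85/2 + 1/86302)*(-382601) = (1833918/43151)*(-382601) = -701658860718/43151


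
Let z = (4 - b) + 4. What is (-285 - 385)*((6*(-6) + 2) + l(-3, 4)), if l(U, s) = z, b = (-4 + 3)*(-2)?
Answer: 18760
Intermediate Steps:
b = 2 (b = -1*(-2) = 2)
z = 6 (z = (4 - 1*2) + 4 = (4 - 2) + 4 = 2 + 4 = 6)
l(U, s) = 6
(-285 - 385)*((6*(-6) + 2) + l(-3, 4)) = (-285 - 385)*((6*(-6) + 2) + 6) = -670*((-36 + 2) + 6) = -670*(-34 + 6) = -670*(-28) = 18760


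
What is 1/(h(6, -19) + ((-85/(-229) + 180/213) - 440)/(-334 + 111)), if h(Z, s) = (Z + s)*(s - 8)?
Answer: 3625757/1279774892 ≈ 0.0028331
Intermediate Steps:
h(Z, s) = (-8 + s)*(Z + s) (h(Z, s) = (Z + s)*(-8 + s) = (-8 + s)*(Z + s))
1/(h(6, -19) + ((-85/(-229) + 180/213) - 440)/(-334 + 111)) = 1/(((-19)² - 8*6 - 8*(-19) + 6*(-19)) + ((-85/(-229) + 180/213) - 440)/(-334 + 111)) = 1/((361 - 48 + 152 - 114) + ((-85*(-1/229) + 180*(1/213)) - 440)/(-223)) = 1/(351 + ((85/229 + 60/71) - 440)*(-1/223)) = 1/(351 + (19775/16259 - 440)*(-1/223)) = 1/(351 - 7134185/16259*(-1/223)) = 1/(351 + 7134185/3625757) = 1/(1279774892/3625757) = 3625757/1279774892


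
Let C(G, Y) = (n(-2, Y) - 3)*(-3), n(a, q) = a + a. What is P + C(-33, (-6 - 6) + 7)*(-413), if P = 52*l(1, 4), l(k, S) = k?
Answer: -8621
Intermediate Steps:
n(a, q) = 2*a
C(G, Y) = 21 (C(G, Y) = (2*(-2) - 3)*(-3) = (-4 - 3)*(-3) = -7*(-3) = 21)
P = 52 (P = 52*1 = 52)
P + C(-33, (-6 - 6) + 7)*(-413) = 52 + 21*(-413) = 52 - 8673 = -8621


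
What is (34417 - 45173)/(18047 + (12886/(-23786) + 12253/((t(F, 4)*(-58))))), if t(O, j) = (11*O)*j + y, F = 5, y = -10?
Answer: -222582727920/373429340873 ≈ -0.59605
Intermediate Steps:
t(O, j) = -10 + 11*O*j (t(O, j) = (11*O)*j - 10 = 11*O*j - 10 = -10 + 11*O*j)
(34417 - 45173)/(18047 + (12886/(-23786) + 12253/((t(F, 4)*(-58))))) = (34417 - 45173)/(18047 + (12886/(-23786) + 12253/(((-10 + 11*5*4)*(-58))))) = -10756/(18047 + (12886*(-1/23786) + 12253/(((-10 + 220)*(-58))))) = -10756/(18047 + (-6443/11893 + 12253/((210*(-58))))) = -10756/(18047 + (-6443/11893 + 12253/(-12180))) = -10756/(18047 + (-6443/11893 + 12253*(-1/12180))) = -10756/(18047 + (-6443/11893 - 12253/12180)) = -10756/(18047 - 32028667/20693820) = -10756/373429340873/20693820 = -10756*20693820/373429340873 = -222582727920/373429340873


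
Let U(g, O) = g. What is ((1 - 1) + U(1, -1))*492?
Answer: 492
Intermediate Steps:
((1 - 1) + U(1, -1))*492 = ((1 - 1) + 1)*492 = (0 + 1)*492 = 1*492 = 492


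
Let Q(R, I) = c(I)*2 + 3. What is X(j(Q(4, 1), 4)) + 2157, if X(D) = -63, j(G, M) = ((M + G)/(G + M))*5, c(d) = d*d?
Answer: 2094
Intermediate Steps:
c(d) = d**2
Q(R, I) = 3 + 2*I**2 (Q(R, I) = I**2*2 + 3 = 2*I**2 + 3 = 3 + 2*I**2)
j(G, M) = 5 (j(G, M) = ((G + M)/(G + M))*5 = 1*5 = 5)
X(j(Q(4, 1), 4)) + 2157 = -63 + 2157 = 2094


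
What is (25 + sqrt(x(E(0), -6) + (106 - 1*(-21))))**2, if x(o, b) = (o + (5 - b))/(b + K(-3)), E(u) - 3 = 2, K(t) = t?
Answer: 6752/9 + 350*sqrt(23)/3 ≈ 1309.7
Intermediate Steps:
E(u) = 5 (E(u) = 3 + 2 = 5)
x(o, b) = (5 + o - b)/(-3 + b) (x(o, b) = (o + (5 - b))/(b - 3) = (5 + o - b)/(-3 + b))
(25 + sqrt(x(E(0), -6) + (106 - 1*(-21))))**2 = (25 + sqrt((5 + 5 - 1*(-6))/(-3 - 6) + (106 - 1*(-21))))**2 = (25 + sqrt((5 + 5 + 6)/(-9) + (106 + 21)))**2 = (25 + sqrt(-1/9*16 + 127))**2 = (25 + sqrt(-16/9 + 127))**2 = (25 + sqrt(1127/9))**2 = (25 + 7*sqrt(23)/3)**2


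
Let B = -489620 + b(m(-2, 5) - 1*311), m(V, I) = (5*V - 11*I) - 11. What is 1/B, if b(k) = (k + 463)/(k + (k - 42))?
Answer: -204/99882499 ≈ -2.0424e-6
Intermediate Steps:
m(V, I) = -11 - 11*I + 5*V (m(V, I) = (-11*I + 5*V) - 11 = -11 - 11*I + 5*V)
b(k) = (463 + k)/(-42 + 2*k) (b(k) = (463 + k)/(k + (-42 + k)) = (463 + k)/(-42 + 2*k))
B = -99882499/204 (B = -489620 + (463 + ((-11 - 11*5 + 5*(-2)) - 1*311))/(2*(-21 + ((-11 - 11*5 + 5*(-2)) - 1*311))) = -489620 + (463 + ((-11 - 55 - 10) - 311))/(2*(-21 + ((-11 - 55 - 10) - 311))) = -489620 + (463 + (-76 - 311))/(2*(-21 + (-76 - 311))) = -489620 + (463 - 387)/(2*(-21 - 387)) = -489620 + (1/2)*76/(-408) = -489620 + (1/2)*(-1/408)*76 = -489620 - 19/204 = -99882499/204 ≈ -4.8962e+5)
1/B = 1/(-99882499/204) = -204/99882499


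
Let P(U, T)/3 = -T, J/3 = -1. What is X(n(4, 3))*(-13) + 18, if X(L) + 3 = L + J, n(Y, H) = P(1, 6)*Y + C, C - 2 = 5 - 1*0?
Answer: 941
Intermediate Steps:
J = -3 (J = 3*(-1) = -3)
P(U, T) = -3*T (P(U, T) = 3*(-T) = -3*T)
C = 7 (C = 2 + (5 - 1*0) = 2 + (5 + 0) = 2 + 5 = 7)
n(Y, H) = 7 - 18*Y (n(Y, H) = (-3*6)*Y + 7 = -18*Y + 7 = 7 - 18*Y)
X(L) = -6 + L (X(L) = -3 + (L - 3) = -3 + (-3 + L) = -6 + L)
X(n(4, 3))*(-13) + 18 = (-6 + (7 - 18*4))*(-13) + 18 = (-6 + (7 - 72))*(-13) + 18 = (-6 - 65)*(-13) + 18 = -71*(-13) + 18 = 923 + 18 = 941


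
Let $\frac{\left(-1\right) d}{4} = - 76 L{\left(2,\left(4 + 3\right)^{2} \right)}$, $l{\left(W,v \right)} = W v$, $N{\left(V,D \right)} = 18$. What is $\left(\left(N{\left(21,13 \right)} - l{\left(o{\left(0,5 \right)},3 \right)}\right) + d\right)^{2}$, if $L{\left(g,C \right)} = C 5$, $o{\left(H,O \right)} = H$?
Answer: $5549952004$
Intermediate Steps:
$L{\left(g,C \right)} = 5 C$
$d = 74480$ ($d = - 4 \left(- 76 \cdot 5 \left(4 + 3\right)^{2}\right) = - 4 \left(- 76 \cdot 5 \cdot 7^{2}\right) = - 4 \left(- 76 \cdot 5 \cdot 49\right) = - 4 \left(\left(-76\right) 245\right) = \left(-4\right) \left(-18620\right) = 74480$)
$\left(\left(N{\left(21,13 \right)} - l{\left(o{\left(0,5 \right)},3 \right)}\right) + d\right)^{2} = \left(\left(18 - 0 \cdot 3\right) + 74480\right)^{2} = \left(\left(18 - 0\right) + 74480\right)^{2} = \left(\left(18 + 0\right) + 74480\right)^{2} = \left(18 + 74480\right)^{2} = 74498^{2} = 5549952004$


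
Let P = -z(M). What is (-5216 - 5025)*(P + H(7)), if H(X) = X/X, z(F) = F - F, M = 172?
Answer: -10241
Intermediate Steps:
z(F) = 0
H(X) = 1
P = 0 (P = -1*0 = 0)
(-5216 - 5025)*(P + H(7)) = (-5216 - 5025)*(0 + 1) = -10241*1 = -10241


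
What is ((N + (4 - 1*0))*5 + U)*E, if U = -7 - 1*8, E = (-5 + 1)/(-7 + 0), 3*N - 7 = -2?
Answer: 160/21 ≈ 7.6190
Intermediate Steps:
N = 5/3 (N = 7/3 + (1/3)*(-2) = 7/3 - 2/3 = 5/3 ≈ 1.6667)
E = 4/7 (E = -4/(-7) = -4*(-1/7) = 4/7 ≈ 0.57143)
U = -15 (U = -7 - 8 = -15)
((N + (4 - 1*0))*5 + U)*E = ((5/3 + (4 - 1*0))*5 - 15)*(4/7) = ((5/3 + (4 + 0))*5 - 15)*(4/7) = ((5/3 + 4)*5 - 15)*(4/7) = ((17/3)*5 - 15)*(4/7) = (85/3 - 15)*(4/7) = (40/3)*(4/7) = 160/21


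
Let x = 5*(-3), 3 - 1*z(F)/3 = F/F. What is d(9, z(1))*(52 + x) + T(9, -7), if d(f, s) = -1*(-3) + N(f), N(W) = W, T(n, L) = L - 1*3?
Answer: 434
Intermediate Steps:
T(n, L) = -3 + L (T(n, L) = L - 3 = -3 + L)
z(F) = 6 (z(F) = 9 - 3*F/F = 9 - 3*1 = 9 - 3 = 6)
x = -15
d(f, s) = 3 + f (d(f, s) = -1*(-3) + f = 3 + f)
d(9, z(1))*(52 + x) + T(9, -7) = (3 + 9)*(52 - 15) + (-3 - 7) = 12*37 - 10 = 444 - 10 = 434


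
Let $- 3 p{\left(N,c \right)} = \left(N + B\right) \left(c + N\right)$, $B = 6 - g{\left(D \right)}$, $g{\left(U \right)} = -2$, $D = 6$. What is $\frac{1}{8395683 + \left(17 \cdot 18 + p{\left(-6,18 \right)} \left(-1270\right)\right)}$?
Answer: $\frac{1}{8406149} \approx 1.1896 \cdot 10^{-7}$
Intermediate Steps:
$B = 8$ ($B = 6 - -2 = 6 + 2 = 8$)
$p{\left(N,c \right)} = - \frac{\left(8 + N\right) \left(N + c\right)}{3}$ ($p{\left(N,c \right)} = - \frac{\left(N + 8\right) \left(c + N\right)}{3} = - \frac{\left(8 + N\right) \left(N + c\right)}{3}$)
$\frac{1}{8395683 + \left(17 \cdot 18 + p{\left(-6,18 \right)} \left(-1270\right)\right)} = \frac{1}{8395683 + \left(17 \cdot 18 + \left(\left(- \frac{8}{3}\right) \left(-6\right) - 48 - \frac{\left(-6\right)^{2}}{3} - \left(-2\right) 18\right) \left(-1270\right)\right)} = \frac{1}{8395683 + \left(306 + \left(16 - 48 - 12 + 36\right) \left(-1270\right)\right)} = \frac{1}{8395683 + \left(306 - -10160\right)} = \frac{1}{8395683 + \left(306 + 10160\right)} = \frac{1}{8395683 + 10466} = \frac{1}{8406149}$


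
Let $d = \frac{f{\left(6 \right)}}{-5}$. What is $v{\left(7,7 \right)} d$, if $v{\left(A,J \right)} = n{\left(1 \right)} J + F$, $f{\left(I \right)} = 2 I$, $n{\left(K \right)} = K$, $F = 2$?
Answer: $- \frac{108}{5} \approx -21.6$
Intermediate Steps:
$d = - \frac{12}{5}$ ($d = \frac{2 \cdot 6}{-5} = 12 \left(- \frac{1}{5}\right) = - \frac{12}{5} \approx -2.4$)
$v{\left(A,J \right)} = 2 + J$ ($v{\left(A,J \right)} = 1 J + 2 = J + 2 = 2 + J$)
$v{\left(7,7 \right)} d = \left(2 + 7\right) \left(- \frac{12}{5}\right) = 9 \left(- \frac{12}{5}\right) = - \frac{108}{5}$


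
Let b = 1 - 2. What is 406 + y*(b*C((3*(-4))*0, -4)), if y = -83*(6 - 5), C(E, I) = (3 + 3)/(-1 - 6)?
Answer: 2344/7 ≈ 334.86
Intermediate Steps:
b = -1
C(E, I) = -6/7 (C(E, I) = 6/(-7) = 6*(-⅐) = -6/7)
y = -83 (y = -83*1 = -83)
406 + y*(b*C((3*(-4))*0, -4)) = 406 - (-83)*(-6)/7 = 406 - 83*6/7 = 406 - 498/7 = 2344/7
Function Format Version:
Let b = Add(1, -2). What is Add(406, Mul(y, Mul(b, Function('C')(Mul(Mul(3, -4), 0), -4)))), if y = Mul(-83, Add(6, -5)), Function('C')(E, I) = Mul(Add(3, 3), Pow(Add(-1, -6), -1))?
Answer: Rational(2344, 7) ≈ 334.86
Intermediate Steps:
b = -1
Function('C')(E, I) = Rational(-6, 7) (Function('C')(E, I) = Mul(6, Pow(-7, -1)) = Mul(6, Rational(-1, 7)) = Rational(-6, 7))
y = -83 (y = Mul(-83, 1) = -83)
Add(406, Mul(y, Mul(b, Function('C')(Mul(Mul(3, -4), 0), -4)))) = Add(406, Mul(-83, Mul(-1, Rational(-6, 7)))) = Add(406, Mul(-83, Rational(6, 7))) = Add(406, Rational(-498, 7)) = Rational(2344, 7)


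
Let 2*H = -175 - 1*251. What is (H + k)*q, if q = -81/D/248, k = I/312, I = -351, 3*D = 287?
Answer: 416259/569408 ≈ 0.73104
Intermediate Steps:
D = 287/3 (D = (1/3)*287 = 287/3 ≈ 95.667)
H = -213 (H = (-175 - 1*251)/2 = (-175 - 251)/2 = (1/2)*(-426) = -213)
k = -9/8 (k = -351/312 = -351*1/312 = -9/8 ≈ -1.1250)
q = -243/71176 (q = -81/287/3/248 = -81*3/287*(1/248) = -243/287*1/248 = -243/71176 ≈ -0.0034141)
(H + k)*q = (-213 - 9/8)*(-243/71176) = -1713/8*(-243/71176) = 416259/569408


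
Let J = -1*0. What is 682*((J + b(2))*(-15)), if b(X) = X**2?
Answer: -40920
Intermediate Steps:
J = 0
682*((J + b(2))*(-15)) = 682*((0 + 2**2)*(-15)) = 682*((0 + 4)*(-15)) = 682*(4*(-15)) = 682*(-60) = -40920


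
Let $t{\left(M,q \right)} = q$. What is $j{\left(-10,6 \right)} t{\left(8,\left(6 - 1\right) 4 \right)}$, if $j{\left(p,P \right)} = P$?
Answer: $120$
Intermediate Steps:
$j{\left(-10,6 \right)} t{\left(8,\left(6 - 1\right) 4 \right)} = 6 \left(6 - 1\right) 4 = 6 \cdot 5 \cdot 4 = 6 \cdot 20 = 120$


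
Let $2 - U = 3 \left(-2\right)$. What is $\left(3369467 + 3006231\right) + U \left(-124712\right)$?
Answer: $5378002$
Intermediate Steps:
$U = 8$ ($U = 2 - 3 \left(-2\right) = 2 - -6 = 2 + 6 = 8$)
$\left(3369467 + 3006231\right) + U \left(-124712\right) = \left(3369467 + 3006231\right) + 8 \left(-124712\right) = 6375698 - 997696 = 5378002$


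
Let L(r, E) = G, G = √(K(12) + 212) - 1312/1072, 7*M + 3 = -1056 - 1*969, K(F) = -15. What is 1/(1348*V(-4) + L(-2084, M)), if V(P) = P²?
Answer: 96813258/2087948976343 - 4489*√197/2087948976343 ≈ 4.6337e-5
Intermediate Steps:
M = -2028/7 (M = -3/7 + (-1056 - 1*969)/7 = -3/7 + (-1056 - 969)/7 = -3/7 + (⅐)*(-2025) = -3/7 - 2025/7 = -2028/7 ≈ -289.71)
G = -82/67 + √197 (G = √(-15 + 212) - 1312/1072 = √197 - 1312/1072 = √197 - 1*82/67 = √197 - 82/67 = -82/67 + √197 ≈ 12.812)
L(r, E) = -82/67 + √197
1/(1348*V(-4) + L(-2084, M)) = 1/(1348*(-4)² + (-82/67 + √197)) = 1/(1348*16 + (-82/67 + √197)) = 1/(21568 + (-82/67 + √197)) = 1/(1444974/67 + √197)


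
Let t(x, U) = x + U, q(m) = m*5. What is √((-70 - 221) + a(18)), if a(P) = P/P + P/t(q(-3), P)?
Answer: 2*I*√71 ≈ 16.852*I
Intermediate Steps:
q(m) = 5*m
t(x, U) = U + x
a(P) = 1 + P/(-15 + P) (a(P) = P/P + P/(P + 5*(-3)) = 1 + P/(P - 15) = 1 + P/(-15 + P))
√((-70 - 221) + a(18)) = √((-70 - 221) + (-15 + 2*18)/(-15 + 18)) = √(-291 + (-15 + 36)/3) = √(-291 + (⅓)*21) = √(-291 + 7) = √(-284) = 2*I*√71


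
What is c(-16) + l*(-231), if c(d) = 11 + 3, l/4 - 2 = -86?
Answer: 77630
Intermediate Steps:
l = -336 (l = 8 + 4*(-86) = 8 - 344 = -336)
c(d) = 14
c(-16) + l*(-231) = 14 - 336*(-231) = 14 + 77616 = 77630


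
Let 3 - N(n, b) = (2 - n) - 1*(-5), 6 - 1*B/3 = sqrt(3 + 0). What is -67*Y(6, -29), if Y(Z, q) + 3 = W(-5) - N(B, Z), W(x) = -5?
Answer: 1474 - 201*sqrt(3) ≈ 1125.9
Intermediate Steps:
B = 18 - 3*sqrt(3) (B = 18 - 3*sqrt(3 + 0) = 18 - 3*sqrt(3) ≈ 12.804)
N(n, b) = -4 + n (N(n, b) = 3 - ((2 - n) - 1*(-5)) = 3 - ((2 - n) + 5) = 3 - (7 - n) = 3 + (-7 + n) = -4 + n)
Y(Z, q) = -22 + 3*sqrt(3) (Y(Z, q) = -3 + (-5 - (-4 + (18 - 3*sqrt(3)))) = -3 + (-5 - (14 - 3*sqrt(3))) = -3 + (-5 + (-14 + 3*sqrt(3))) = -3 + (-19 + 3*sqrt(3)) = -22 + 3*sqrt(3))
-67*Y(6, -29) = -67*(-22 + 3*sqrt(3)) = 1474 - 201*sqrt(3)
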